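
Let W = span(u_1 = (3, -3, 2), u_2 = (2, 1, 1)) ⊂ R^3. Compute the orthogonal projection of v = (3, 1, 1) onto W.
proj_W(v) = (296/107, 112/107, 152/107)

Set up U = [u_1 | ... | u_2] ∈ R^(3×2). The projector onto W = col(U) is P = U (U^T U)^(-1) U^T.
Compute U^T U =
  [22, 5]
  [5, 6],
and U^T v = (8, 8).
Solve U^T U · c = U^T v for the coefficients: c = (8/107, 136/107). The projection is proj_W(v) = U c.
Check: (v - proj_W(v)) · u_1 = 0  (should be 0).
Check: (v - proj_W(v)) · u_2 = 0  (should be 0).
Result: proj_W(v) = (296/107, 112/107, 152/107).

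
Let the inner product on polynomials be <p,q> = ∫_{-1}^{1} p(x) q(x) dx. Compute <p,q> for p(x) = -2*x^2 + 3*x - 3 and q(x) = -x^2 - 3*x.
<p,q> = -16/5

Expand the product: p(x)·q(x) = 2*x^4 + 3*x^3 - 6*x^2 + 9*x.
∫_{-1}^{1} of each monomial x^k gives [2/(k+1) if k even, 0 if k odd]. Integrating term-by-term (or equivalently evaluating the antiderivative F(x) = 2*x^5/5 + 3*x^4/4 - 2*x^3 + 9*x^2/2 at the endpoints):
  F(1) − F(−1) = 73/20 − (137/20) = -16/5.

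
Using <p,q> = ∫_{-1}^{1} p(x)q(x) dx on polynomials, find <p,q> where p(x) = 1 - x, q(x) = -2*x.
<p,q> = 4/3

Expand the product: p(x)·q(x) = 2*x^2 - 2*x.
∫_{-1}^{1} of each monomial x^k gives [2/(k+1) if k even, 0 if k odd]. Integrating term-by-term (or equivalently evaluating the antiderivative F(x) = 2*x^3/3 - x^2 at the endpoints):
  F(1) − F(−1) = -1/3 − (-5/3) = 4/3.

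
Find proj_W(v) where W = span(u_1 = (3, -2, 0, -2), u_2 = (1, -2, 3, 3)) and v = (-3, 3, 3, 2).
proj_W(v) = (-604/195, 322/195, 121/130, 1249/390)

Set up U = [u_1 | ... | u_2] ∈ R^(4×2). The projector onto W = col(U) is P = U (U^T U)^(-1) U^T.
Compute U^T U =
  [17, 1]
  [1, 23],
and U^T v = (-19, 6).
Solve U^T U · c = U^T v for the coefficients: c = (-443/390, 121/390). The projection is proj_W(v) = U c.
Check: (v - proj_W(v)) · u_1 = 0  (should be 0).
Check: (v - proj_W(v)) · u_2 = 0  (should be 0).
Result: proj_W(v) = (-604/195, 322/195, 121/130, 1249/390).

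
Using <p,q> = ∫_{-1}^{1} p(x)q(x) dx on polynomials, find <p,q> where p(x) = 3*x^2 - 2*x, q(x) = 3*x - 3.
<p,q> = -10

Expand the product: p(x)·q(x) = 9*x^3 - 15*x^2 + 6*x.
∫_{-1}^{1} of each monomial x^k gives [2/(k+1) if k even, 0 if k odd]. Integrating term-by-term (or equivalently evaluating the antiderivative F(x) = 9*x^4/4 - 5*x^3 + 3*x^2 at the endpoints):
  F(1) − F(−1) = 1/4 − (41/4) = -10.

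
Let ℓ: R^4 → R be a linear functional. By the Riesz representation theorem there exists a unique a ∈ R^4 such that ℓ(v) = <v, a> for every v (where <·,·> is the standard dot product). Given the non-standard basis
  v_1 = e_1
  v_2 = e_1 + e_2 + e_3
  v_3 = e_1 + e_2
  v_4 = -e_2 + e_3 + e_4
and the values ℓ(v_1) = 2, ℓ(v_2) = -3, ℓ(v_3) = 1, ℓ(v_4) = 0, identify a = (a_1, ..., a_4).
a = (2, -1, -4, 3)

Write a = (a_1, ..., a_4) in the standard basis. For each basis vector v_i, ℓ(v_i) = <v_i, a> is a linear equation in the a_j's. Collect the n equations into a matrix system V a = ℓ, where row i of V is v_i (expressed in the standard basis). Since V is invertible (lower-triangular with 1s on the diagonal, up to permutation), solve by back-substitution:
  V =
[[1, 0, 0, 0],
 [1, 1, 1, 0],
 [1, 1, 0, 0],
 [0, -1, 1, 1]]
  V a = (2, -3, 1, 0)
Solving gives a = (2, -1, -4, 3).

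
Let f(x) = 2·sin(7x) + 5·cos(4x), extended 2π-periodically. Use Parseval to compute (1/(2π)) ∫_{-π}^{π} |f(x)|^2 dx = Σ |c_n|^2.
Σ |c_n|^2 = 29/2

Expand |f|^2 and use orthogonality of {sin(nx), cos(mx)} on [-π, π]:
  ∫_{-π}^{π} sin(nx)^2 dx = π, ∫ cos(mx)^2 dx = π, and cross terms integrate to 0.
So ∫_{-π}^{π} f(x)^2 dx = 2^2 · π + 5^2 · π = (4 + 25)π.
Divide by 2π: (4 + 25)/2 = 29/2.
By Parseval, this equals Σ |c_n|^2.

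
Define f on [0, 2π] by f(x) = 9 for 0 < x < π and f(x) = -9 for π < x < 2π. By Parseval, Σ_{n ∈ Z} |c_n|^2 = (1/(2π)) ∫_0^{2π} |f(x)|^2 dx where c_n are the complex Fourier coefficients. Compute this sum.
Σ |c_n|^2 = 81

Parseval equates the L^2 energy of f (normalised by 1/(2π)) with the ℓ^2 sum of its Fourier coefficients: (1/(2π)) ∫_0^{2π} |f|^2 = Σ |c_n|^2.
Compute the left side: (1/(2π)) [∫_0^π 9^2 dx + ∫_π^{2π} (-9)^2 dx] = (1/(2π)) · (81π + 81π) = (81 + 81)/2 = 81.
So Σ_{n ∈ Z} |c_n|^2 = 81.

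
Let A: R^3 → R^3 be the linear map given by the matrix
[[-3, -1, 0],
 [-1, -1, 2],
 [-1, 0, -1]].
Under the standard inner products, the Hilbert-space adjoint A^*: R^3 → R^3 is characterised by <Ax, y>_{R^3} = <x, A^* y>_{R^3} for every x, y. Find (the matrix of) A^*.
A^* = A^T =
[[-3, -1, -1],
 [-1, -1, 0],
 [0, 2, -1]]

For real matrices with standard dot products, the defining identity <Ax, y> = <x, A^* y> gives (Ax)^T y = x^T (A^*) y, i.e. x^T A^T y = x^T (A^*) y. Since this holds for all x, y, we must have A^* = A^T. Therefore
A^* =
[[-3, -1, -1],
 [-1, -1, 0],
 [0, 2, -1]].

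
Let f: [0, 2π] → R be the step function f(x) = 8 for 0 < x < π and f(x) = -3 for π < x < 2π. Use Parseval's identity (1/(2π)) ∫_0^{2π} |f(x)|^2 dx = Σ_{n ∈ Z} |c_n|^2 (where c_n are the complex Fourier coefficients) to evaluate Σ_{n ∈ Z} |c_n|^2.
Σ |c_n|^2 = 73/2

Parseval equates the L^2 energy of f (normalised by 1/(2π)) with the ℓ^2 sum of its Fourier coefficients: (1/(2π)) ∫_0^{2π} |f|^2 = Σ |c_n|^2.
Compute the left side: (1/(2π)) [∫_0^π 8^2 dx + ∫_π^{2π} (-3)^2 dx] = (1/(2π)) · (64π + 9π) = (64 + 9)/2 = 73/2.
So Σ_{n ∈ Z} |c_n|^2 = 73/2.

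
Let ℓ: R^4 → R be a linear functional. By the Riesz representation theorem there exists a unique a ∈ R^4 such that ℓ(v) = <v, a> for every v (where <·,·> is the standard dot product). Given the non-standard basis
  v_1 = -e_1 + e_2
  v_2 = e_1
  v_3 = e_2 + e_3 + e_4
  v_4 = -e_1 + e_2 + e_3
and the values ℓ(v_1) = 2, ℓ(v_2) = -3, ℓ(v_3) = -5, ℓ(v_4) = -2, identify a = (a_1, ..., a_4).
a = (-3, -1, -4, 0)

Write a = (a_1, ..., a_4) in the standard basis. For each basis vector v_i, ℓ(v_i) = <v_i, a> is a linear equation in the a_j's. Collect the n equations into a matrix system V a = ℓ, where row i of V is v_i (expressed in the standard basis). Since V is invertible (lower-triangular with 1s on the diagonal, up to permutation), solve by back-substitution:
  V =
[[-1, 1, 0, 0],
 [1, 0, 0, 0],
 [0, 1, 1, 1],
 [-1, 1, 1, 0]]
  V a = (2, -3, -5, -2)
Solving gives a = (-3, -1, -4, 0).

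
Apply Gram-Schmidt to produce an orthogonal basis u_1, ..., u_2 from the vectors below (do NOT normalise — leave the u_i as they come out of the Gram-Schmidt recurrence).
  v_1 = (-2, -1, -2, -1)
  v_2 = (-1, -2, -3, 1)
Orthogonal basis:
  u_1 = (-2, -1, -2, -1)
  u_2 = (4/5, -11/10, -6/5, 19/10)

Apply the Gram-Schmidt recurrence
  u_1 = v_1
  u_i = v_i − Σ_{j<i} ((v_i · u_j) / (u_j · u_j)) · u_j.

Step by step this gives:
  u_1 = (-2, -1, -2, -1)
  u_2 = (4/5, -11/10, -6/5, 19/10)

Orthogonality check:
  u_2 · u_1 = 0 (should be 0)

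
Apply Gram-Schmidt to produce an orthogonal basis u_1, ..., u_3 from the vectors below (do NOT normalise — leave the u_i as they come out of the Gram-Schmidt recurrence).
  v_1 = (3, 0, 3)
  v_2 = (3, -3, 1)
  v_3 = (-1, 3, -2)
Orthogonal basis:
  u_1 = (3, 0, 3)
  u_2 = (1, -3, -1)
  u_3 = (27/22, 9/11, -27/22)

Apply the Gram-Schmidt recurrence
  u_1 = v_1
  u_i = v_i − Σ_{j<i} ((v_i · u_j) / (u_j · u_j)) · u_j.

Step by step this gives:
  u_1 = (3, 0, 3)
  u_2 = (1, -3, -1)
  u_3 = (27/22, 9/11, -27/22)

Orthogonality check:
  u_2 · u_1 = 0 (should be 0)
  u_3 · u_1 = 0 (should be 0)
  u_3 · u_2 = 0 (should be 0)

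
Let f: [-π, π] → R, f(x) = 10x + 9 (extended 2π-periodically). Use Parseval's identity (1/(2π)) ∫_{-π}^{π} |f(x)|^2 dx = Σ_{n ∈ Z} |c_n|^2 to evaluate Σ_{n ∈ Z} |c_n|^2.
Σ |c_n|^2 = 100π^2/3 + 81

Expand and integrate term by term over [-π, π]:
  ∫ (10x)^2 dx = 100·(2π^3/3); ∫ 2·10·(9)·x dx = 0 (odd integrand); ∫ 9^2 dx = 81·2π.
So (1/(2π)) ∫_{-π}^{π} (10x + 9)^2 dx = 100π^2/3 + 81 = 100π^2/3 + 81.
Parseval ⇒ Σ |c_n|^2 = 100π^2/3 + 81.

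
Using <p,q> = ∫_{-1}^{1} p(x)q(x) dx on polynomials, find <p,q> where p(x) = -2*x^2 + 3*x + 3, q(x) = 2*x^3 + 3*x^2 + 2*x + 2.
<p,q> = 58/3

Expand the product: p(x)·q(x) = -4*x^5 + 11*x^3 + 11*x^2 + 12*x + 6.
∫_{-1}^{1} of each monomial x^k gives [2/(k+1) if k even, 0 if k odd]. Integrating term-by-term (or equivalently evaluating the antiderivative F(x) = -2*x^6/3 + 11*x^4/4 + 11*x^3/3 + 6*x^2 + 6*x at the endpoints):
  F(1) − F(−1) = 71/4 − (-19/12) = 58/3.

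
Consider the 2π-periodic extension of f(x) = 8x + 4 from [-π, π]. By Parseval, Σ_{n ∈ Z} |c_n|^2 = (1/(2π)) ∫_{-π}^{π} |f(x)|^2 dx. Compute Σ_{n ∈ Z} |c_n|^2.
Σ |c_n|^2 = 64π^2/3 + 16

Expand and integrate term by term over [-π, π]:
  ∫ (8x)^2 dx = 64·(2π^3/3); ∫ 2·8·(4)·x dx = 0 (odd integrand); ∫ 4^2 dx = 16·2π.
So (1/(2π)) ∫_{-π}^{π} (8x + 4)^2 dx = 64π^2/3 + 16 = 64π^2/3 + 16.
Parseval ⇒ Σ |c_n|^2 = 64π^2/3 + 16.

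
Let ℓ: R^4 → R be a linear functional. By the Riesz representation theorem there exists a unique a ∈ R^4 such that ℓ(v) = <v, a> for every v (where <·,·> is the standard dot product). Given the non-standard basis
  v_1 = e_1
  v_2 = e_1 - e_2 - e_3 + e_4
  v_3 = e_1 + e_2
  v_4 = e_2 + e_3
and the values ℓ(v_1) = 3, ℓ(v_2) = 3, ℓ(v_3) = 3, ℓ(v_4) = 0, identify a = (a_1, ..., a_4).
a = (3, 0, 0, 0)

Write a = (a_1, ..., a_4) in the standard basis. For each basis vector v_i, ℓ(v_i) = <v_i, a> is a linear equation in the a_j's. Collect the n equations into a matrix system V a = ℓ, where row i of V is v_i (expressed in the standard basis). Since V is invertible (lower-triangular with 1s on the diagonal, up to permutation), solve by back-substitution:
  V =
[[1, 0, 0, 0],
 [1, -1, -1, 1],
 [1, 1, 0, 0],
 [0, 1, 1, 0]]
  V a = (3, 3, 3, 0)
Solving gives a = (3, 0, 0, 0).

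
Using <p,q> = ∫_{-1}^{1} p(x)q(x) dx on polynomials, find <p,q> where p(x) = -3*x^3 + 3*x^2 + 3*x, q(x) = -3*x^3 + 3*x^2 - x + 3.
<p,q> = 272/35

Expand the product: p(x)·q(x) = 9*x^6 - 18*x^5 + 3*x^4 - 3*x^3 + 6*x^2 + 9*x.
∫_{-1}^{1} of each monomial x^k gives [2/(k+1) if k even, 0 if k odd]. Integrating term-by-term (or equivalently evaluating the antiderivative F(x) = 9*x^7/7 - 3*x^6 + 3*x^5/5 - 3*x^4/4 + 2*x^3 + 9*x^2/2 at the endpoints):
  F(1) − F(−1) = 649/140 − (-439/140) = 272/35.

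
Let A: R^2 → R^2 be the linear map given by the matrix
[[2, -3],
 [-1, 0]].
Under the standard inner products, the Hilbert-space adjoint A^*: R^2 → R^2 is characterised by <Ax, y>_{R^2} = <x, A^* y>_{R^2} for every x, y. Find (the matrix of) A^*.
A^* = A^T =
[[2, -1],
 [-3, 0]]

For real matrices with standard dot products, the defining identity <Ax, y> = <x, A^* y> gives (Ax)^T y = x^T (A^*) y, i.e. x^T A^T y = x^T (A^*) y. Since this holds for all x, y, we must have A^* = A^T. Therefore
A^* =
[[2, -1],
 [-3, 0]].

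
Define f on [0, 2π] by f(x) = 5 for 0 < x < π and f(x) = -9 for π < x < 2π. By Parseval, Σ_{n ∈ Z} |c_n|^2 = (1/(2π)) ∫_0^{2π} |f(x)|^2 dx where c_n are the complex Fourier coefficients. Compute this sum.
Σ |c_n|^2 = 53

Parseval equates the L^2 energy of f (normalised by 1/(2π)) with the ℓ^2 sum of its Fourier coefficients: (1/(2π)) ∫_0^{2π} |f|^2 = Σ |c_n|^2.
Compute the left side: (1/(2π)) [∫_0^π 5^2 dx + ∫_π^{2π} (-9)^2 dx] = (1/(2π)) · (25π + 81π) = (25 + 81)/2 = 53.
So Σ_{n ∈ Z} |c_n|^2 = 53.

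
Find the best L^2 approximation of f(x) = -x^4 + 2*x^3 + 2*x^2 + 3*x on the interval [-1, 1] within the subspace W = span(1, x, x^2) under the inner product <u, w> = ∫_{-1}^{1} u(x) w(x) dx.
g(x) = 8*x^2/7 + 21*x/5 + 3/35

The best approximation g ∈ W is the orthogonal projection of f onto W. Writing g = a_0 + a_1 x + a_2 x^2, the coefficients solve the normal equations G · a = b where
  G_{ij} = <φ_i, φ_j> and b_i = <f, φ_i>, with φ_0 = 1, φ_1 = x, φ_2 = x^2.
G =
  [2, 0, 2/3]
  [0, 2/3, 0]
  [2/3, 0, 2/5],
b = (14/15, 14/5, 18/35).
Solving gives a_0 = 3/35, a_1 = 21/5, a_2 = 8/7, so
  g(x) = 8*x^2/7 + 21*x/5 + 3/35.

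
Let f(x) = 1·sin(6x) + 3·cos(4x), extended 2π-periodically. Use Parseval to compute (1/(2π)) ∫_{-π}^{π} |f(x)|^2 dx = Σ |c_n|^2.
Σ |c_n|^2 = 5

Expand |f|^2 and use orthogonality of {sin(nx), cos(mx)} on [-π, π]:
  ∫_{-π}^{π} sin(nx)^2 dx = π, ∫ cos(mx)^2 dx = π, and cross terms integrate to 0.
So ∫_{-π}^{π} f(x)^2 dx = 1^2 · π + 3^2 · π = (1 + 9)π.
Divide by 2π: (1 + 9)/2 = 5.
By Parseval, this equals Σ |c_n|^2.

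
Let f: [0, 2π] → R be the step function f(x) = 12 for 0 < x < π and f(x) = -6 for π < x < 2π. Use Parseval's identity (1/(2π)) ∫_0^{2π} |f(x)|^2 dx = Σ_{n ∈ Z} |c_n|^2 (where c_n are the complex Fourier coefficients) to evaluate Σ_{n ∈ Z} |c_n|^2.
Σ |c_n|^2 = 90

Parseval equates the L^2 energy of f (normalised by 1/(2π)) with the ℓ^2 sum of its Fourier coefficients: (1/(2π)) ∫_0^{2π} |f|^2 = Σ |c_n|^2.
Compute the left side: (1/(2π)) [∫_0^π 12^2 dx + ∫_π^{2π} (-6)^2 dx] = (1/(2π)) · (144π + 36π) = (144 + 36)/2 = 90.
So Σ_{n ∈ Z} |c_n|^2 = 90.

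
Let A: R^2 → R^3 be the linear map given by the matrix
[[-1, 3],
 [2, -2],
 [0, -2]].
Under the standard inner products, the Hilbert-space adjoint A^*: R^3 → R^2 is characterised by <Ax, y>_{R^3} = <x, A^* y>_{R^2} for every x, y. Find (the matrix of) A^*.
A^* = A^T =
[[-1, 2, 0],
 [3, -2, -2]]

For real matrices with standard dot products, the defining identity <Ax, y> = <x, A^* y> gives (Ax)^T y = x^T (A^*) y, i.e. x^T A^T y = x^T (A^*) y. Since this holds for all x, y, we must have A^* = A^T. Therefore
A^* =
[[-1, 2, 0],
 [3, -2, -2]].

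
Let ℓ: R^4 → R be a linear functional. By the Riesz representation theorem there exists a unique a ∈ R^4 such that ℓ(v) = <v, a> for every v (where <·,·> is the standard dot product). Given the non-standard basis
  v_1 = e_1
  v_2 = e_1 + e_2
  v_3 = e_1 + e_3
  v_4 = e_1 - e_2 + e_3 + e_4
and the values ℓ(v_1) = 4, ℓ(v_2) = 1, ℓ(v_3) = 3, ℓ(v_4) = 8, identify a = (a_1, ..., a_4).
a = (4, -3, -1, 2)

Write a = (a_1, ..., a_4) in the standard basis. For each basis vector v_i, ℓ(v_i) = <v_i, a> is a linear equation in the a_j's. Collect the n equations into a matrix system V a = ℓ, where row i of V is v_i (expressed in the standard basis). Since V is invertible (lower-triangular with 1s on the diagonal, up to permutation), solve by back-substitution:
  V =
[[1, 0, 0, 0],
 [1, 1, 0, 0],
 [1, 0, 1, 0],
 [1, -1, 1, 1]]
  V a = (4, 1, 3, 8)
Solving gives a = (4, -3, -1, 2).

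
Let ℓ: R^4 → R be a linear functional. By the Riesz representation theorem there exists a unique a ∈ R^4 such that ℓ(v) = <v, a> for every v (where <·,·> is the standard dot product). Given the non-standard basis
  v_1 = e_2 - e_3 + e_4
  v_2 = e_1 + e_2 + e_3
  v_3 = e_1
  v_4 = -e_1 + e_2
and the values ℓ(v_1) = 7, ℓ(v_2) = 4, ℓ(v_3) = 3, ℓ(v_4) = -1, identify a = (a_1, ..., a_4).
a = (3, 2, -1, 4)

Write a = (a_1, ..., a_4) in the standard basis. For each basis vector v_i, ℓ(v_i) = <v_i, a> is a linear equation in the a_j's. Collect the n equations into a matrix system V a = ℓ, where row i of V is v_i (expressed in the standard basis). Since V is invertible (lower-triangular with 1s on the diagonal, up to permutation), solve by back-substitution:
  V =
[[0, 1, -1, 1],
 [1, 1, 1, 0],
 [1, 0, 0, 0],
 [-1, 1, 0, 0]]
  V a = (7, 4, 3, -1)
Solving gives a = (3, 2, -1, 4).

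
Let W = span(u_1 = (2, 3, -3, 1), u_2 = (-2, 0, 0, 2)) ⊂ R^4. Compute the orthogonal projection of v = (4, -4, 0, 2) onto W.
proj_W(v) = (4/5, -2/5, 2/5, -6/5)

Set up U = [u_1 | ... | u_2] ∈ R^(4×2). The projector onto W = col(U) is P = U (U^T U)^(-1) U^T.
Compute U^T U =
  [23, -2]
  [-2, 8],
and U^T v = (-2, -4).
Solve U^T U · c = U^T v for the coefficients: c = (-2/15, -8/15). The projection is proj_W(v) = U c.
Check: (v - proj_W(v)) · u_1 = 0  (should be 0).
Check: (v - proj_W(v)) · u_2 = 0  (should be 0).
Result: proj_W(v) = (4/5, -2/5, 2/5, -6/5).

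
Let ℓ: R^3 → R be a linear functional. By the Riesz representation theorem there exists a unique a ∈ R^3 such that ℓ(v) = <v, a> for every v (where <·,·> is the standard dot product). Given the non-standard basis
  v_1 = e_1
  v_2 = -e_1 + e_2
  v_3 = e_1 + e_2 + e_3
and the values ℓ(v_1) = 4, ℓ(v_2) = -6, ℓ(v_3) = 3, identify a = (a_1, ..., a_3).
a = (4, -2, 1)

Write a = (a_1, ..., a_3) in the standard basis. For each basis vector v_i, ℓ(v_i) = <v_i, a> is a linear equation in the a_j's. Collect the n equations into a matrix system V a = ℓ, where row i of V is v_i (expressed in the standard basis). Since V is invertible (lower-triangular with 1s on the diagonal, up to permutation), solve by back-substitution:
  V =
[[1, 0, 0],
 [-1, 1, 0],
 [1, 1, 1]]
  V a = (4, -6, 3)
Solving gives a = (4, -2, 1).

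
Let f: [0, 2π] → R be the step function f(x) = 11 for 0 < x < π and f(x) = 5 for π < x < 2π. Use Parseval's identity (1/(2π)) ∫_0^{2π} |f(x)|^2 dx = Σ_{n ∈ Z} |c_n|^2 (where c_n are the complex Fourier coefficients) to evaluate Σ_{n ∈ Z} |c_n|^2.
Σ |c_n|^2 = 73

Parseval equates the L^2 energy of f (normalised by 1/(2π)) with the ℓ^2 sum of its Fourier coefficients: (1/(2π)) ∫_0^{2π} |f|^2 = Σ |c_n|^2.
Compute the left side: (1/(2π)) [∫_0^π 11^2 dx + ∫_π^{2π} 5^2 dx] = (1/(2π)) · (121π + 25π) = (121 + 25)/2 = 73.
So Σ_{n ∈ Z} |c_n|^2 = 73.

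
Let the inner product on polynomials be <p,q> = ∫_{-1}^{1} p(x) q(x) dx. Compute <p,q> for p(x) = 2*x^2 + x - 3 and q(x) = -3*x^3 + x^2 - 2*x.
<p,q> = -56/15

Expand the product: p(x)·q(x) = -6*x^5 - x^4 + 6*x^3 - 5*x^2 + 6*x.
∫_{-1}^{1} of each monomial x^k gives [2/(k+1) if k even, 0 if k odd]. Integrating term-by-term (or equivalently evaluating the antiderivative F(x) = -x^6 - x^5/5 + 3*x^4/2 - 5*x^3/3 + 3*x^2 at the endpoints):
  F(1) − F(−1) = 49/30 − (161/30) = -56/15.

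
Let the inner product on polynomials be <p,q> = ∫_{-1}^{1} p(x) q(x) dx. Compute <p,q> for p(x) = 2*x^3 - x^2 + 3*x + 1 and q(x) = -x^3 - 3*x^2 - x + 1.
<p,q> = -424/105

Expand the product: p(x)·q(x) = -2*x^6 - 5*x^5 - 2*x^4 - 7*x^3 - 7*x^2 + 2*x + 1.
∫_{-1}^{1} of each monomial x^k gives [2/(k+1) if k even, 0 if k odd]. Integrating term-by-term (or equivalently evaluating the antiderivative F(x) = -2*x^7/7 - 5*x^6/6 - 2*x^5/5 - 7*x^4/4 - 7*x^3/3 + x^2 + x at the endpoints):
  F(1) − F(−1) = -2187*2**(62/129)*3**(2/129)*5**(121/129)*7**(8/43)/5600 − (61/140) = -424/105.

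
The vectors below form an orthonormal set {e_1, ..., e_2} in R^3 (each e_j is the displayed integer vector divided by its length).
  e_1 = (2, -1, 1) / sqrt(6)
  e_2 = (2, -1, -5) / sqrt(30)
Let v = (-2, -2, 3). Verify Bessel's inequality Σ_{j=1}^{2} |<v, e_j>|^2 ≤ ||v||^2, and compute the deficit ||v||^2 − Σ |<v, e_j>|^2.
Σ |<v, e_j>|^2 = 49/5; ||v||^2 = 17; deficit = 36/5

Write each e_j = u_j / sqrt(<u_j, u_j>) where u_j is the displayed integer vector. Then <v, e_j> = <v, u_j> / sqrt(<u_j, u_j>), so |<v, e_j>|^2 = <v, u_j>^2 / <u_j, u_j>.
Coefficients: <v, e_1> = 1/sqrt(6), <v, e_2> = -17/sqrt(30).
Square and sum: Σ |<v, e_j>|^2 = 49/5.
Compute ||v||^2 = v·v = 17.
Deficit = 17 − 49/5 = 36/5 ≥ 0, confirming Bessel's inequality. (The deficit equals ||v − Σ <v,e_j> e_j||^2, the squared distance from v to span{e_j}.)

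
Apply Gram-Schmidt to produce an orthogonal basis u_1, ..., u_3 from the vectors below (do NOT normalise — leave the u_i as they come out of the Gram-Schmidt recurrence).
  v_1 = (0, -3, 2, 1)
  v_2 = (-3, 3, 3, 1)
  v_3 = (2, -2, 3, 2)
Orthogonal basis:
  u_1 = (0, -3, 2, 1)
  u_2 = (-3, 18/7, 23/7, 8/7)
  u_3 = (409/194, 88/97, 171/194, 93/97)

Apply the Gram-Schmidt recurrence
  u_1 = v_1
  u_i = v_i − Σ_{j<i} ((v_i · u_j) / (u_j · u_j)) · u_j.

Step by step this gives:
  u_1 = (0, -3, 2, 1)
  u_2 = (-3, 18/7, 23/7, 8/7)
  u_3 = (409/194, 88/97, 171/194, 93/97)

Orthogonality check:
  u_2 · u_1 = 0 (should be 0)
  u_3 · u_1 = 0 (should be 0)
  u_3 · u_2 = 0 (should be 0)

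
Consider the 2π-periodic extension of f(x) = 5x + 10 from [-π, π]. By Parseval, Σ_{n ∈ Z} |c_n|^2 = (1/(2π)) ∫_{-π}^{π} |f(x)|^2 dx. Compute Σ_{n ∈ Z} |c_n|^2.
Σ |c_n|^2 = 25π^2/3 + 100

Expand and integrate term by term over [-π, π]:
  ∫ (5x)^2 dx = 25·(2π^3/3); ∫ 2·5·(10)·x dx = 0 (odd integrand); ∫ 10^2 dx = 100·2π.
So (1/(2π)) ∫_{-π}^{π} (5x + 10)^2 dx = 25π^2/3 + 100 = 25π^2/3 + 100.
Parseval ⇒ Σ |c_n|^2 = 25π^2/3 + 100.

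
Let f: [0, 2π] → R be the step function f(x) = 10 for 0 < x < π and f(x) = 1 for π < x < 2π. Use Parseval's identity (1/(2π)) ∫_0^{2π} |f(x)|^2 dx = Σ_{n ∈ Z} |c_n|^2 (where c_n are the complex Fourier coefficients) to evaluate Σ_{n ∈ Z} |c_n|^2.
Σ |c_n|^2 = 101/2

Parseval equates the L^2 energy of f (normalised by 1/(2π)) with the ℓ^2 sum of its Fourier coefficients: (1/(2π)) ∫_0^{2π} |f|^2 = Σ |c_n|^2.
Compute the left side: (1/(2π)) [∫_0^π 10^2 dx + ∫_π^{2π} 1^2 dx] = (1/(2π)) · (100π + 1π) = (100 + 1)/2 = 101/2.
So Σ_{n ∈ Z} |c_n|^2 = 101/2.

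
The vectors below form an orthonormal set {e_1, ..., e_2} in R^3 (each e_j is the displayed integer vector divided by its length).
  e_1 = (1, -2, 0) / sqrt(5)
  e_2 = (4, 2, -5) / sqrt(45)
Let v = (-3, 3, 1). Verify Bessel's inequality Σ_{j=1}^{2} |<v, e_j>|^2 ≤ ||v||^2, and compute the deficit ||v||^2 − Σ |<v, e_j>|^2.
Σ |<v, e_j>|^2 = 170/9; ||v||^2 = 19; deficit = 1/9

Write each e_j = u_j / sqrt(<u_j, u_j>) where u_j is the displayed integer vector. Then <v, e_j> = <v, u_j> / sqrt(<u_j, u_j>), so |<v, e_j>|^2 = <v, u_j>^2 / <u_j, u_j>.
Coefficients: <v, e_1> = -9/sqrt(5), <v, e_2> = -11/sqrt(45).
Square and sum: Σ |<v, e_j>|^2 = 170/9.
Compute ||v||^2 = v·v = 19.
Deficit = 19 − 170/9 = 1/9 ≥ 0, confirming Bessel's inequality. (The deficit equals ||v − Σ <v,e_j> e_j||^2, the squared distance from v to span{e_j}.)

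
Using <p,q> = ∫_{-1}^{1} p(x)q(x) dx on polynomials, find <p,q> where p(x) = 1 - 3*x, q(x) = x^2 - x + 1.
<p,q> = 14/3

Expand the product: p(x)·q(x) = -3*x^3 + 4*x^2 - 4*x + 1.
∫_{-1}^{1} of each monomial x^k gives [2/(k+1) if k even, 0 if k odd]. Integrating term-by-term (or equivalently evaluating the antiderivative F(x) = -3*x^4/4 + 4*x^3/3 - 2*x^2 + x at the endpoints):
  F(1) − F(−1) = -5/12 − (-61/12) = 14/3.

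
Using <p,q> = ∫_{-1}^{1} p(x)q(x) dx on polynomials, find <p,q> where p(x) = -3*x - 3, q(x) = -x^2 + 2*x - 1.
<p,q> = 4

Expand the product: p(x)·q(x) = 3*x^3 - 3*x^2 - 3*x + 3.
∫_{-1}^{1} of each monomial x^k gives [2/(k+1) if k even, 0 if k odd]. Integrating term-by-term (or equivalently evaluating the antiderivative F(x) = 3*x^4/4 - x^3 - 3*x^2/2 + 3*x at the endpoints):
  F(1) − F(−1) = 5/4 − (-11/4) = 4.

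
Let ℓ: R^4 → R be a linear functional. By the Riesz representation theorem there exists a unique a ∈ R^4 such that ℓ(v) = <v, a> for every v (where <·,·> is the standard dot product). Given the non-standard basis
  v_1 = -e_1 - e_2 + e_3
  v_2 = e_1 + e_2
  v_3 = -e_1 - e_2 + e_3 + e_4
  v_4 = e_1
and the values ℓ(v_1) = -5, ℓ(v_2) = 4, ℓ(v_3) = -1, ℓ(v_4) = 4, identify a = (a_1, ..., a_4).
a = (4, 0, -1, 4)

Write a = (a_1, ..., a_4) in the standard basis. For each basis vector v_i, ℓ(v_i) = <v_i, a> is a linear equation in the a_j's. Collect the n equations into a matrix system V a = ℓ, where row i of V is v_i (expressed in the standard basis). Since V is invertible (lower-triangular with 1s on the diagonal, up to permutation), solve by back-substitution:
  V =
[[-1, -1, 1, 0],
 [1, 1, 0, 0],
 [-1, -1, 1, 1],
 [1, 0, 0, 0]]
  V a = (-5, 4, -1, 4)
Solving gives a = (4, 0, -1, 4).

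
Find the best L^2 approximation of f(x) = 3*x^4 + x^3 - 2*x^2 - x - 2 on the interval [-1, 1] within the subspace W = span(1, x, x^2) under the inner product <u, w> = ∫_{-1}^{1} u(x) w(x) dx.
g(x) = 4*x^2/7 - 2*x/5 - 79/35

The best approximation g ∈ W is the orthogonal projection of f onto W. Writing g = a_0 + a_1 x + a_2 x^2, the coefficients solve the normal equations G · a = b where
  G_{ij} = <φ_i, φ_j> and b_i = <f, φ_i>, with φ_0 = 1, φ_1 = x, φ_2 = x^2.
G =
  [2, 0, 2/3]
  [0, 2/3, 0]
  [2/3, 0, 2/5],
b = (-62/15, -4/15, -134/105).
Solving gives a_0 = -79/35, a_1 = -2/5, a_2 = 4/7, so
  g(x) = 4*x^2/7 - 2*x/5 - 79/35.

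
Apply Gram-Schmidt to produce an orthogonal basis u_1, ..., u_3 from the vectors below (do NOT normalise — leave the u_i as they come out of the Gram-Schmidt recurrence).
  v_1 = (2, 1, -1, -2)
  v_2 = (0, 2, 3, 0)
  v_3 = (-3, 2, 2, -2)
Orthogonal basis:
  u_1 = (2, 1, -1, -2)
  u_2 = (1/5, 21/10, 29/10, -1/5)
  u_3 = (-355/129, 26/43, -52/129, -290/129)

Apply the Gram-Schmidt recurrence
  u_1 = v_1
  u_i = v_i − Σ_{j<i} ((v_i · u_j) / (u_j · u_j)) · u_j.

Step by step this gives:
  u_1 = (2, 1, -1, -2)
  u_2 = (1/5, 21/10, 29/10, -1/5)
  u_3 = (-355/129, 26/43, -52/129, -290/129)

Orthogonality check:
  u_2 · u_1 = 0 (should be 0)
  u_3 · u_1 = 0 (should be 0)
  u_3 · u_2 = 0 (should be 0)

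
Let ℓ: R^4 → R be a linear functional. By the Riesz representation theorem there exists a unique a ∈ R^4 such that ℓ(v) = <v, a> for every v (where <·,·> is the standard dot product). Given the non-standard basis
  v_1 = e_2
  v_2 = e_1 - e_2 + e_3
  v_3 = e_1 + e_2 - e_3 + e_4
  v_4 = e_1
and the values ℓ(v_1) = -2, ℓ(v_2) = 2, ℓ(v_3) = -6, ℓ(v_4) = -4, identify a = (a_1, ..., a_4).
a = (-4, -2, 4, 4)

Write a = (a_1, ..., a_4) in the standard basis. For each basis vector v_i, ℓ(v_i) = <v_i, a> is a linear equation in the a_j's. Collect the n equations into a matrix system V a = ℓ, where row i of V is v_i (expressed in the standard basis). Since V is invertible (lower-triangular with 1s on the diagonal, up to permutation), solve by back-substitution:
  V =
[[0, 1, 0, 0],
 [1, -1, 1, 0],
 [1, 1, -1, 1],
 [1, 0, 0, 0]]
  V a = (-2, 2, -6, -4)
Solving gives a = (-4, -2, 4, 4).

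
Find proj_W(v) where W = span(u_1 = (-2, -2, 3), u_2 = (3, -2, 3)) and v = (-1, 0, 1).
proj_W(v) = (-1, -6/13, 9/13)

Set up U = [u_1 | ... | u_2] ∈ R^(3×2). The projector onto W = col(U) is P = U (U^T U)^(-1) U^T.
Compute U^T U =
  [17, 7]
  [7, 22],
and U^T v = (5, 0).
Solve U^T U · c = U^T v for the coefficients: c = (22/65, -7/65). The projection is proj_W(v) = U c.
Check: (v - proj_W(v)) · u_1 = 0  (should be 0).
Check: (v - proj_W(v)) · u_2 = 0  (should be 0).
Result: proj_W(v) = (-1, -6/13, 9/13).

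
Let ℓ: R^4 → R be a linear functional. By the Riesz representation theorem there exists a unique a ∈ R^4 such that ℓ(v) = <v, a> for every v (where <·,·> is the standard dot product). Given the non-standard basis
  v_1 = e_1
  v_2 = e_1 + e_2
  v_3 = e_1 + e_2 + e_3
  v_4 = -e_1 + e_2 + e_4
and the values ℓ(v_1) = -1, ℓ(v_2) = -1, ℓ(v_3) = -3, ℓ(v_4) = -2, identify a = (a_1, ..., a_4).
a = (-1, 0, -2, -3)

Write a = (a_1, ..., a_4) in the standard basis. For each basis vector v_i, ℓ(v_i) = <v_i, a> is a linear equation in the a_j's. Collect the n equations into a matrix system V a = ℓ, where row i of V is v_i (expressed in the standard basis). Since V is invertible (lower-triangular with 1s on the diagonal, up to permutation), solve by back-substitution:
  V =
[[1, 0, 0, 0],
 [1, 1, 0, 0],
 [1, 1, 1, 0],
 [-1, 1, 0, 1]]
  V a = (-1, -1, -3, -2)
Solving gives a = (-1, 0, -2, -3).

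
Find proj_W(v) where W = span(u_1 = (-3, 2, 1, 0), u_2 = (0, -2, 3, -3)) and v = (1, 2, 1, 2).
proj_W(v) = (-111/307, 266/307, -251/307, 288/307)

Set up U = [u_1 | ... | u_2] ∈ R^(4×2). The projector onto W = col(U) is P = U (U^T U)^(-1) U^T.
Compute U^T U =
  [14, -1]
  [-1, 22],
and U^T v = (2, -7).
Solve U^T U · c = U^T v for the coefficients: c = (37/307, -96/307). The projection is proj_W(v) = U c.
Check: (v - proj_W(v)) · u_1 = 0  (should be 0).
Check: (v - proj_W(v)) · u_2 = 0  (should be 0).
Result: proj_W(v) = (-111/307, 266/307, -251/307, 288/307).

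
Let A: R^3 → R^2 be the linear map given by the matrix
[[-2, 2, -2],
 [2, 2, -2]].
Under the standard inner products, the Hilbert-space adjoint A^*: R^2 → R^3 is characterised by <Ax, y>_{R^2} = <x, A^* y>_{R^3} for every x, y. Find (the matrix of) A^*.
A^* = A^T =
[[-2, 2],
 [2, 2],
 [-2, -2]]

For real matrices with standard dot products, the defining identity <Ax, y> = <x, A^* y> gives (Ax)^T y = x^T (A^*) y, i.e. x^T A^T y = x^T (A^*) y. Since this holds for all x, y, we must have A^* = A^T. Therefore
A^* =
[[-2, 2],
 [2, 2],
 [-2, -2]].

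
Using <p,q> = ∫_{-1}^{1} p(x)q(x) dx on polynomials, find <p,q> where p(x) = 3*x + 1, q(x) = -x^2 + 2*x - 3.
<p,q> = -8/3

Expand the product: p(x)·q(x) = -3*x^3 + 5*x^2 - 7*x - 3.
∫_{-1}^{1} of each monomial x^k gives [2/(k+1) if k even, 0 if k odd]. Integrating term-by-term (or equivalently evaluating the antiderivative F(x) = -3*x^4/4 + 5*x^3/3 - 7*x^2/2 - 3*x at the endpoints):
  F(1) − F(−1) = -67/12 − (-35/12) = -8/3.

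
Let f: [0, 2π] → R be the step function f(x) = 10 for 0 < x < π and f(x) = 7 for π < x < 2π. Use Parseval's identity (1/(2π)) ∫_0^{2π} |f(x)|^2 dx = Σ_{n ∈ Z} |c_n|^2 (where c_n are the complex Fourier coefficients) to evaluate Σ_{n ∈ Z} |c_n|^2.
Σ |c_n|^2 = 149/2

Parseval equates the L^2 energy of f (normalised by 1/(2π)) with the ℓ^2 sum of its Fourier coefficients: (1/(2π)) ∫_0^{2π} |f|^2 = Σ |c_n|^2.
Compute the left side: (1/(2π)) [∫_0^π 10^2 dx + ∫_π^{2π} 7^2 dx] = (1/(2π)) · (100π + 49π) = (100 + 49)/2 = 149/2.
So Σ_{n ∈ Z} |c_n|^2 = 149/2.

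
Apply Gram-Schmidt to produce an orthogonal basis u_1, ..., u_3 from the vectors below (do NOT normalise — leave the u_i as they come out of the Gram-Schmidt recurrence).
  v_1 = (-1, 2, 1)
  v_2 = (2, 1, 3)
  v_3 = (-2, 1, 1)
Orthogonal basis:
  u_1 = (-1, 2, 1)
  u_2 = (5/2, 0, 5/2)
  u_3 = (-2/3, -2/3, 2/3)

Apply the Gram-Schmidt recurrence
  u_1 = v_1
  u_i = v_i − Σ_{j<i} ((v_i · u_j) / (u_j · u_j)) · u_j.

Step by step this gives:
  u_1 = (-1, 2, 1)
  u_2 = (5/2, 0, 5/2)
  u_3 = (-2/3, -2/3, 2/3)

Orthogonality check:
  u_2 · u_1 = 0 (should be 0)
  u_3 · u_1 = 0 (should be 0)
  u_3 · u_2 = 0 (should be 0)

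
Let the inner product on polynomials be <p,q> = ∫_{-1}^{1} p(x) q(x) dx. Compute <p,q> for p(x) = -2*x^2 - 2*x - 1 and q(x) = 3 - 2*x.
<p,q> = -22/3

Expand the product: p(x)·q(x) = 4*x^3 - 2*x^2 - 4*x - 3.
∫_{-1}^{1} of each monomial x^k gives [2/(k+1) if k even, 0 if k odd]. Integrating term-by-term (or equivalently evaluating the antiderivative F(x) = x^4 - 2*x^3/3 - 2*x^2 - 3*x at the endpoints):
  F(1) − F(−1) = -14/3 − (8/3) = -22/3.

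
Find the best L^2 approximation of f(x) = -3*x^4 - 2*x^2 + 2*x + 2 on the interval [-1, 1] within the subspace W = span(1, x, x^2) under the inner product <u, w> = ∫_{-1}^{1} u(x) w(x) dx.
g(x) = -32*x^2/7 + 2*x + 79/35

The best approximation g ∈ W is the orthogonal projection of f onto W. Writing g = a_0 + a_1 x + a_2 x^2, the coefficients solve the normal equations G · a = b where
  G_{ij} = <φ_i, φ_j> and b_i = <f, φ_i>, with φ_0 = 1, φ_1 = x, φ_2 = x^2.
G =
  [2, 0, 2/3]
  [0, 2/3, 0]
  [2/3, 0, 2/5],
b = (22/15, 4/3, -34/105).
Solving gives a_0 = 79/35, a_1 = 2, a_2 = -32/7, so
  g(x) = -32*x^2/7 + 2*x + 79/35.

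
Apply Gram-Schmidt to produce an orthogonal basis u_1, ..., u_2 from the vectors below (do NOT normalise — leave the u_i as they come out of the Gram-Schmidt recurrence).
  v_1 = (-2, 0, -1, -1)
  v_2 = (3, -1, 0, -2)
Orthogonal basis:
  u_1 = (-2, 0, -1, -1)
  u_2 = (5/3, -1, -2/3, -8/3)

Apply the Gram-Schmidt recurrence
  u_1 = v_1
  u_i = v_i − Σ_{j<i} ((v_i · u_j) / (u_j · u_j)) · u_j.

Step by step this gives:
  u_1 = (-2, 0, -1, -1)
  u_2 = (5/3, -1, -2/3, -8/3)

Orthogonality check:
  u_2 · u_1 = 0 (should be 0)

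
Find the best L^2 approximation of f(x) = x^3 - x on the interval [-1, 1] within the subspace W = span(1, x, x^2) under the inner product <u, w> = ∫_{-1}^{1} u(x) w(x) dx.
g(x) = -2*x/5

The best approximation g ∈ W is the orthogonal projection of f onto W. Writing g = a_0 + a_1 x + a_2 x^2, the coefficients solve the normal equations G · a = b where
  G_{ij} = <φ_i, φ_j> and b_i = <f, φ_i>, with φ_0 = 1, φ_1 = x, φ_2 = x^2.
G =
  [2, 0, 2/3]
  [0, 2/3, 0]
  [2/3, 0, 2/5],
b = (0, -4/15, 0).
Solving gives a_0 = 0, a_1 = -2/5, a_2 = 0, so
  g(x) = -2*x/5.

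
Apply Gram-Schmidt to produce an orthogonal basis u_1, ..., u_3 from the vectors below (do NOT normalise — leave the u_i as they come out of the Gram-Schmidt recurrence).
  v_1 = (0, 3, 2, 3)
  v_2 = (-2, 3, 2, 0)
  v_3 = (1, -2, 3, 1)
Orthogonal basis:
  u_1 = (0, 3, 2, 3)
  u_2 = (-2, 27/22, 9/11, -39/22)
  u_3 = (39/205, -392/205, 627/205, -26/205)

Apply the Gram-Schmidt recurrence
  u_1 = v_1
  u_i = v_i − Σ_{j<i} ((v_i · u_j) / (u_j · u_j)) · u_j.

Step by step this gives:
  u_1 = (0, 3, 2, 3)
  u_2 = (-2, 27/22, 9/11, -39/22)
  u_3 = (39/205, -392/205, 627/205, -26/205)

Orthogonality check:
  u_2 · u_1 = 0 (should be 0)
  u_3 · u_1 = 0 (should be 0)
  u_3 · u_2 = 0 (should be 0)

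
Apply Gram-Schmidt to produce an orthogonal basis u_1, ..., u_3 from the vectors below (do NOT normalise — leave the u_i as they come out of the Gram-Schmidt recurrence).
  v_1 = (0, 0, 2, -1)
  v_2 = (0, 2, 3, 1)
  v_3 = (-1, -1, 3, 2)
Orthogonal basis:
  u_1 = (0, 0, 2, -1)
  u_2 = (0, 2, 1, 2)
  u_3 = (-1, -19/9, 38/45, 76/45)

Apply the Gram-Schmidt recurrence
  u_1 = v_1
  u_i = v_i − Σ_{j<i} ((v_i · u_j) / (u_j · u_j)) · u_j.

Step by step this gives:
  u_1 = (0, 0, 2, -1)
  u_2 = (0, 2, 1, 2)
  u_3 = (-1, -19/9, 38/45, 76/45)

Orthogonality check:
  u_2 · u_1 = 0 (should be 0)
  u_3 · u_1 = 0 (should be 0)
  u_3 · u_2 = 0 (should be 0)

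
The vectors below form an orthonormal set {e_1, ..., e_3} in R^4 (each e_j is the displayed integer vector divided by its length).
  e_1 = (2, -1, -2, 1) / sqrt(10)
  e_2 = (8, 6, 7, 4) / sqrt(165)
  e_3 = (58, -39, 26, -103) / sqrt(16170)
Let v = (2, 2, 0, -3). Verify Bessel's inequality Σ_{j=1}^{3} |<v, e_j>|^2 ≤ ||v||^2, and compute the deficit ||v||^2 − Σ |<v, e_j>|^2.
Σ |<v, e_j>|^2 = 2**(492/983)*3**(907/983)*5**(468/983)*7**(596/983)/3; ||v||^2 = 17; deficit = 1936/245

Write each e_j = u_j / sqrt(<u_j, u_j>) where u_j is the displayed integer vector. Then <v, e_j> = <v, u_j> / sqrt(<u_j, u_j>), so |<v, e_j>|^2 = <v, u_j>^2 / <u_j, u_j>.
Coefficients: <v, e_1> = -1/sqrt(10), <v, e_2> = 16/sqrt(165), <v, e_3> = 347/sqrt(16170).
Square and sum: Σ |<v, e_j>|^2 = 2**(492/983)*3**(907/983)*5**(468/983)*7**(596/983)/3.
Compute ||v||^2 = v·v = 17.
Deficit = 17 − 2**(492/983)*3**(907/983)*5**(468/983)*7**(596/983)/3 = 1936/245 ≥ 0, confirming Bessel's inequality. (The deficit equals ||v − Σ <v,e_j> e_j||^2, the squared distance from v to span{e_j}.)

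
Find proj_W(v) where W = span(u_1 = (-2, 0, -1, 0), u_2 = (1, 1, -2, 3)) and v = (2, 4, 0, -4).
proj_W(v) = (6/5, -2/5, 8/5, -6/5)

Set up U = [u_1 | ... | u_2] ∈ R^(4×2). The projector onto W = col(U) is P = U (U^T U)^(-1) U^T.
Compute U^T U =
  [5, 0]
  [0, 15],
and U^T v = (-4, -6).
Solve U^T U · c = U^T v for the coefficients: c = (-4/5, -2/5). The projection is proj_W(v) = U c.
Check: (v - proj_W(v)) · u_1 = 0  (should be 0).
Check: (v - proj_W(v)) · u_2 = 0  (should be 0).
Result: proj_W(v) = (6/5, -2/5, 8/5, -6/5).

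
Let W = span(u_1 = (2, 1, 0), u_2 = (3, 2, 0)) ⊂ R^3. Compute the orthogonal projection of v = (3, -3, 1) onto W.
proj_W(v) = (3, -3, 0)

Set up U = [u_1 | ... | u_2] ∈ R^(3×2). The projector onto W = col(U) is P = U (U^T U)^(-1) U^T.
Compute U^T U =
  [5, 8]
  [8, 13],
and U^T v = (3, 3).
Solve U^T U · c = U^T v for the coefficients: c = (15, -9). The projection is proj_W(v) = U c.
Check: (v - proj_W(v)) · u_1 = 0  (should be 0).
Check: (v - proj_W(v)) · u_2 = 0  (should be 0).
Result: proj_W(v) = (3, -3, 0).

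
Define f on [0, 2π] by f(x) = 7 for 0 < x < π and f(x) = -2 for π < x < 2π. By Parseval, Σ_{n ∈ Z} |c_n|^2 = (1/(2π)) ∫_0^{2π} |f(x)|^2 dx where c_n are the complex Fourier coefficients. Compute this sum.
Σ |c_n|^2 = 53/2

Parseval equates the L^2 energy of f (normalised by 1/(2π)) with the ℓ^2 sum of its Fourier coefficients: (1/(2π)) ∫_0^{2π} |f|^2 = Σ |c_n|^2.
Compute the left side: (1/(2π)) [∫_0^π 7^2 dx + ∫_π^{2π} (-2)^2 dx] = (1/(2π)) · (49π + 4π) = (49 + 4)/2 = 53/2.
So Σ_{n ∈ Z} |c_n|^2 = 53/2.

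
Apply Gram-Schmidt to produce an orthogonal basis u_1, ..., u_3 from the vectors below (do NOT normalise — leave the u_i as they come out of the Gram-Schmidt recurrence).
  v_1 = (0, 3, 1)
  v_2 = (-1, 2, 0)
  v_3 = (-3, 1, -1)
Orthogonal basis:
  u_1 = (0, 3, 1)
  u_2 = (-1, 1/5, -3/5)
  u_3 = (-2/7, -1/7, 3/7)

Apply the Gram-Schmidt recurrence
  u_1 = v_1
  u_i = v_i − Σ_{j<i} ((v_i · u_j) / (u_j · u_j)) · u_j.

Step by step this gives:
  u_1 = (0, 3, 1)
  u_2 = (-1, 1/5, -3/5)
  u_3 = (-2/7, -1/7, 3/7)

Orthogonality check:
  u_2 · u_1 = 0 (should be 0)
  u_3 · u_1 = 0 (should be 0)
  u_3 · u_2 = 0 (should be 0)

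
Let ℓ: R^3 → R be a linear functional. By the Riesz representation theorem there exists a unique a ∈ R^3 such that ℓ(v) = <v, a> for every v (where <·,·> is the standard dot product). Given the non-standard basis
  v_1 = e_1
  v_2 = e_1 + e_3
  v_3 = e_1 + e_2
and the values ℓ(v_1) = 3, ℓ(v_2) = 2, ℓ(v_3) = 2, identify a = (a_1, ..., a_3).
a = (3, -1, -1)

Write a = (a_1, ..., a_3) in the standard basis. For each basis vector v_i, ℓ(v_i) = <v_i, a> is a linear equation in the a_j's. Collect the n equations into a matrix system V a = ℓ, where row i of V is v_i (expressed in the standard basis). Since V is invertible (lower-triangular with 1s on the diagonal, up to permutation), solve by back-substitution:
  V =
[[1, 0, 0],
 [1, 0, 1],
 [1, 1, 0]]
  V a = (3, 2, 2)
Solving gives a = (3, -1, -1).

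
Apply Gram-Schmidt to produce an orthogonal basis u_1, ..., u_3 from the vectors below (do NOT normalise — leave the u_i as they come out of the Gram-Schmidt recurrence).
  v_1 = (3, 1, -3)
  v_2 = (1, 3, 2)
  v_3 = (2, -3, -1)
Orthogonal basis:
  u_1 = (3, 1, -3)
  u_2 = (1, 3, 2)
  u_3 = (451/266, -369/266, 164/133)

Apply the Gram-Schmidt recurrence
  u_1 = v_1
  u_i = v_i − Σ_{j<i} ((v_i · u_j) / (u_j · u_j)) · u_j.

Step by step this gives:
  u_1 = (3, 1, -3)
  u_2 = (1, 3, 2)
  u_3 = (451/266, -369/266, 164/133)

Orthogonality check:
  u_2 · u_1 = 0 (should be 0)
  u_3 · u_1 = 0 (should be 0)
  u_3 · u_2 = 0 (should be 0)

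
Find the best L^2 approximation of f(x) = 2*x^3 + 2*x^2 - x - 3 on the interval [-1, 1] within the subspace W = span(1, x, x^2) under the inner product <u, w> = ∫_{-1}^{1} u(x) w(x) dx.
g(x) = 2*x^2 + x/5 - 3

The best approximation g ∈ W is the orthogonal projection of f onto W. Writing g = a_0 + a_1 x + a_2 x^2, the coefficients solve the normal equations G · a = b where
  G_{ij} = <φ_i, φ_j> and b_i = <f, φ_i>, with φ_0 = 1, φ_1 = x, φ_2 = x^2.
G =
  [2, 0, 2/3]
  [0, 2/3, 0]
  [2/3, 0, 2/5],
b = (-14/3, 2/15, -6/5).
Solving gives a_0 = -3, a_1 = 1/5, a_2 = 2, so
  g(x) = 2*x^2 + x/5 - 3.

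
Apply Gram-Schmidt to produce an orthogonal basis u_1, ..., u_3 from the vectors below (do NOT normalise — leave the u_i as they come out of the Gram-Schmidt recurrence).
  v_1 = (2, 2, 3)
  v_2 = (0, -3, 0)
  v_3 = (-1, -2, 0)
Orthogonal basis:
  u_1 = (2, 2, 3)
  u_2 = (12/17, -39/17, 18/17)
  u_3 = (-9/13, 0, 6/13)

Apply the Gram-Schmidt recurrence
  u_1 = v_1
  u_i = v_i − Σ_{j<i} ((v_i · u_j) / (u_j · u_j)) · u_j.

Step by step this gives:
  u_1 = (2, 2, 3)
  u_2 = (12/17, -39/17, 18/17)
  u_3 = (-9/13, 0, 6/13)

Orthogonality check:
  u_2 · u_1 = 0 (should be 0)
  u_3 · u_1 = 0 (should be 0)
  u_3 · u_2 = 0 (should be 0)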